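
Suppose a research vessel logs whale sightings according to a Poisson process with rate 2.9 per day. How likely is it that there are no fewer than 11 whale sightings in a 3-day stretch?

0.2591

Over the interval, μ = 2.9 × 3 = 8.7 (a 3-day stretch = 3 days).
P(N ≥ 11) = 1 − P(N ≤ 10) = 1 − Σ_{j=0}^{10} e^(−μ) μ^j/j! ≈ 0.2591.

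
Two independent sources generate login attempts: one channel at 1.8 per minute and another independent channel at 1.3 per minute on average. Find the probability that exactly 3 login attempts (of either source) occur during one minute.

0.2237

Independent Poisson processes superpose: combined rate λ = 1.8 + 1.3 = 3.1 per minute.
So μ = 3.1.
P(N = 3) = e^(−3.1) · 3.1^3/3! ≈ 0.2237.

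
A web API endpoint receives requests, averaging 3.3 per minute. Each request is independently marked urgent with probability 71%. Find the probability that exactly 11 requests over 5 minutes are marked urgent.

0.1167

Thinning: the requests that are marked urgent themselves form a Poisson process with rate 0.71 × 3.3 = 2.343 per minute.
Over the interval, μ = 2.343 × 5 = 11.715 (5 minutes).
P(N = 11) = e^(−11.715) · 11.715^11/11! ≈ 0.1167.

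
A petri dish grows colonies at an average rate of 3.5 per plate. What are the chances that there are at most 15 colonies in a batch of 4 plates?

0.6694

Over the interval, μ = 3.5 × 4 = 14 (a batch of 4 plates = 4 plates).
P(N ≤ 15) = Σ_{j=0}^{15} e^(−μ) μ^j/j! ≈ 0.6694.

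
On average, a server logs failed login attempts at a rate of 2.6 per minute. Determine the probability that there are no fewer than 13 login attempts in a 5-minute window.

Over the interval, μ = 2.6 × 5 = 13 (a 5-minute window = 5 minutes).
P(N ≥ 13) = 1 − P(N ≤ 12) = 1 − Σ_{j=0}^{12} e^(−μ) μ^j/j! ≈ 0.5369.

0.5369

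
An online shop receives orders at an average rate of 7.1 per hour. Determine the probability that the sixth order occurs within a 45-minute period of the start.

Over the interval, μ = 7.1 × 0.75 = 5.325 (a 45-minute period = 0.75 hours).
The sixth arrival falls in the interval iff at least 6 events occur there: P(S_6 ≤ t) = P(N ≥ 6) = 1 − P(N ≤ 5) ≈ 0.4409.

0.4409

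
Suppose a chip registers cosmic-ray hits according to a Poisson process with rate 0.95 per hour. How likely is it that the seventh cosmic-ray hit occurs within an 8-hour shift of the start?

0.6354

Over the interval, μ = 0.95 × 8 = 7.6 (an 8-hour shift = 8 hours).
The seventh arrival falls in the interval iff at least 7 events occur there: P(S_7 ≤ t) = P(N ≥ 7) = 1 − P(N ≤ 6) ≈ 0.6354.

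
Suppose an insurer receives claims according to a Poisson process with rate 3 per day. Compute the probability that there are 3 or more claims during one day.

With mean μ = 3 per day,
P(N ≥ 3) = 1 − P(N ≤ 2) = 1 − Σ_{j=0}^{2} e^(−μ) μ^j/j! ≈ 0.5768.

0.5768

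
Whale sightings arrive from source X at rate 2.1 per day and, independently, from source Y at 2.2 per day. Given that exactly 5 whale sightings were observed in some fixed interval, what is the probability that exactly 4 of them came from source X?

0.1455

Given the total, each event is independently from source X with probability p = λ_X/(λ_X+λ_Y) = 2.1/4.3 ≈ 0.4884.
So K ~ Binomial(5, 2.1/4.3): P(K = 4) = C(5,4) · (2.1/4.3)^4 · (2.2/4.3)^1 ≈ 0.1455.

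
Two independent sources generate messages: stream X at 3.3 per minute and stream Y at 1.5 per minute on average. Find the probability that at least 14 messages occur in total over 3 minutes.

0.5773

Independent Poisson processes superpose: combined rate λ = 3.3 + 1.5 = 4.8 per minute.
Over the interval, μ = 4.8 × 3 = 14.4 (3 minutes).
P(N ≥ 14) = 1 − P(N ≤ 13) ≈ 0.5773.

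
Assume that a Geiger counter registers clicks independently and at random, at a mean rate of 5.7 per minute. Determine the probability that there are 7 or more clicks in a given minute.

With mean μ = 5.7 per minute,
P(N ≥ 7) = 1 − P(N ≤ 6) = 1 − Σ_{j=0}^{6} e^(−μ) μ^j/j! ≈ 0.3456.

0.3456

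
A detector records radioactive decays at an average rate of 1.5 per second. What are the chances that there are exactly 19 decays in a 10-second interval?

0.0557

Over the interval, μ = 1.5 × 10 = 15 (a 10-second interval = 10 seconds).
P(N = 19) = e^(−μ) μ^19/19! = e^(−15) · 15^19/121645100408832000 ≈ 0.0557.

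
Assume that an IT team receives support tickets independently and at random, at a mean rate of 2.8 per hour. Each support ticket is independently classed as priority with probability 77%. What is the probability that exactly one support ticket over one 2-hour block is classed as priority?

Thinning: the support tickets that are classed as priority themselves form a Poisson process with rate 0.77 × 2.8 = 2.156 per hour.
Over the interval, μ = 2.156 × 2 = 4.312 (a 2-hour block = 2 hours).
P(N = 1) = e^(−4.312) · 4.312^1/1! ≈ 0.0578.

0.0578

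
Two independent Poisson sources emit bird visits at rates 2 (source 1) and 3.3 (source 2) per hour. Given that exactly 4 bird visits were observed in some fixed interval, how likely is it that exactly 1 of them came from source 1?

Given the total, each event is independently from source 1 with probability p = λ_1/(λ_1+λ_2) = 2/5.3 ≈ 0.3774.
So K ~ Binomial(4, 2/5.3): P(K = 1) = C(4,1) · (2/5.3)^1 · (3.3/5.3)^3 ≈ 0.3644.

0.3644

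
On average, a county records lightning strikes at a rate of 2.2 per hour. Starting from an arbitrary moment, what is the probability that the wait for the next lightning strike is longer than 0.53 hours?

The wait for the next event is exponential with rate λ = 2.2 per hour.
P(T > 0.53) = e^(−λt) = e^(−2.2 × 0.53) = e^(−1.166) ≈ 0.3116.

0.3116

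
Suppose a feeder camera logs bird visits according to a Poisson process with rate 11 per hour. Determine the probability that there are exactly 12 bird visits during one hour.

With mean μ = 11 per hour,
P(N = 12) = e^(−μ) μ^12/12! = e^(−11) · 11^12/479001600 ≈ 0.1094.

0.1094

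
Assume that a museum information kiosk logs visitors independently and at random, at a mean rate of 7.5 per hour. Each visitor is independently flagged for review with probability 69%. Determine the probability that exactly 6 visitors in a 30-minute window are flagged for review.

Thinning: the visitors that are flagged for review themselves form a Poisson process with rate 0.69 × 7.5 = 5.175 per hour.
Over the interval, μ = 5.175 × 0.5 = 2.5875 (a 30-minute window = 0.5 hours).
P(N = 6) = e^(−2.5875) · 2.5875^6/6! ≈ 0.0313.

0.0313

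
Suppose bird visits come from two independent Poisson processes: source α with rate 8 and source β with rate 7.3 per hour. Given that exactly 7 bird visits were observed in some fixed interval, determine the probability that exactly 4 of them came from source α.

0.2842

Given the total, each event is independently from source α with probability p = λ_α/(λ_α+λ_β) = 8/15.3 ≈ 0.5229.
So K ~ Binomial(7, 8/15.3): P(K = 4) = C(7,4) · (8/15.3)^4 · (7.3/15.3)^3 ≈ 0.2842.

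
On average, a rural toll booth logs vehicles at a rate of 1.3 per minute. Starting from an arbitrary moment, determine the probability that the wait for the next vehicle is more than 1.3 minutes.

0.1845

The wait for the next event is exponential with rate λ = 1.3 per minute.
P(T > 1.3) = e^(−λt) = e^(−1.3 × 1.3) = e^(−1.69) ≈ 0.1845.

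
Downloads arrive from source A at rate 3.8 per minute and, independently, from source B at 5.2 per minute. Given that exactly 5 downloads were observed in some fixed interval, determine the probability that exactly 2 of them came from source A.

0.3438

Given the total, each event is independently from source A with probability p = λ_A/(λ_A+λ_B) = 3.8/9 ≈ 0.4222.
So K ~ Binomial(5, 3.8/9): P(K = 2) = C(5,2) · (3.8/9)^2 · (5.2/9)^3 ≈ 0.3438.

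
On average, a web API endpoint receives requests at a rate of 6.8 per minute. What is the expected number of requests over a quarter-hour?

E[N] = λt = 6.8 × 15 = 102 (a quarter-hour = 15 minutes).

102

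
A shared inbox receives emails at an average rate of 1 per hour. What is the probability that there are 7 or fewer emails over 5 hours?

Over the interval, μ = 1 × 5 = 5 (5 hours).
P(N ≤ 7) = Σ_{j=0}^{7} e^(−μ) μ^j/j! ≈ 0.8666.

0.8666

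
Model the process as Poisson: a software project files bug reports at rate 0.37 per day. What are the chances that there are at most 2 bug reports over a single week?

Over the interval, μ = 0.37 × 7 = 2.59 (a week = 7 days).
P(N ≤ 2) = Σ_{j=0}^{2} e^(−μ) μ^j/j! ≈ 0.5209.

0.5209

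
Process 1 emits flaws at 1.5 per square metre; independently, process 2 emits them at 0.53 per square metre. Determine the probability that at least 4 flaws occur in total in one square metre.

0.1483

Independent Poisson processes superpose: combined rate λ = 1.5 + 0.53 = 2.03 per square metre.
So μ = 2.03.
P(N ≥ 4) = 1 − P(N ≤ 3) ≈ 0.1483.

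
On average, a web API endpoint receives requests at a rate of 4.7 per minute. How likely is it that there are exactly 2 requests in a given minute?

With mean μ = 4.7 per minute,
P(N = 2) = e^(−μ) μ^2/2! = e^(−4.7) · 4.7^2/2 ≈ 0.1005.

0.1005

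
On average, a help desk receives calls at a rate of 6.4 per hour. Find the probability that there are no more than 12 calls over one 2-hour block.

Over the interval, μ = 6.4 × 2 = 12.8 (a 2-hour block = 2 hours).
P(N ≤ 12) = Σ_{j=0}^{12} e^(−μ) μ^j/j! ≈ 0.4853.

0.4853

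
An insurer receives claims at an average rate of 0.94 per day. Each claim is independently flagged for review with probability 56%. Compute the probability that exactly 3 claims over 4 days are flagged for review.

Thinning: the claims that are flagged for review themselves form a Poisson process with rate 0.56 × 0.94 = 0.5264 per day.
Over the interval, μ = 0.5264 × 4 = 2.1056 (4 days).
P(N = 3) = e^(−2.1056) · 2.1056^3/3! ≈ 0.1895.

0.1895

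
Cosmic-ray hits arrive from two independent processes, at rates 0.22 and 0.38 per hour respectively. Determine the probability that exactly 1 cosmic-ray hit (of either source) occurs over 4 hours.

0.2177

Independent Poisson processes superpose: combined rate λ = 0.22 + 0.38 = 0.6 per hour.
Over the interval, μ = 0.6 × 4 = 2.4 (4 hours).
P(N = 1) = e^(−2.4) · 2.4^1/1! ≈ 0.2177.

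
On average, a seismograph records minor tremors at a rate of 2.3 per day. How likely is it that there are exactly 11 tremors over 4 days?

Over the interval, μ = 2.3 × 4 = 9.2 (4 days).
P(N = 11) = e^(−μ) μ^11/11! = e^(−9.2) · 9.2^11/39916800 ≈ 0.1012.

0.1012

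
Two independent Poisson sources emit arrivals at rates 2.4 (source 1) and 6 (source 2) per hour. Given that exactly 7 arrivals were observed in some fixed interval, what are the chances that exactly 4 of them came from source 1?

0.0850

Given the total, each event is independently from source 1 with probability p = λ_1/(λ_1+λ_2) = 2.4/8.4 ≈ 0.2857.
So K ~ Binomial(7, 2.4/8.4): P(K = 4) = C(7,4) · (2.4/8.4)^4 · (6/8.4)^3 ≈ 0.0850.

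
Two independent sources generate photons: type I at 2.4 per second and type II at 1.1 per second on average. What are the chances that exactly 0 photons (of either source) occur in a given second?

0.0302

Independent Poisson processes superpose: combined rate λ = 2.4 + 1.1 = 3.5 per second.
So μ = 3.5.
P(N = 0) = e^(−3.5) · 3.5^0/0! ≈ 0.0302.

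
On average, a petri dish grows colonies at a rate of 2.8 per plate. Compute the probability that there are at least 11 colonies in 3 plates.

Over the interval, μ = 2.8 × 3 = 8.4 (3 plates).
P(N ≥ 11) = 1 − P(N ≤ 10) = 1 − Σ_{j=0}^{10} e^(−μ) μ^j/j! ≈ 0.2257.

0.2257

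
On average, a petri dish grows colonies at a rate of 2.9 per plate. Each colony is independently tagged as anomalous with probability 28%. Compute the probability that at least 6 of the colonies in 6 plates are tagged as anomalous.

Thinning: the colonies that are tagged as anomalous themselves form a Poisson process with rate 0.28 × 2.9 = 0.812 per plate.
Over the interval, μ = 0.812 × 6 = 4.872 (6 plates).
P(N ≥ 6) = 1 − P(N ≤ 5) ≈ 0.3616.

0.3616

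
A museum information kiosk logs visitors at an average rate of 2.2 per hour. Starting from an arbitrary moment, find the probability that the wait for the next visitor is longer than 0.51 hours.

The wait for the next event is exponential with rate λ = 2.2 per hour.
P(T > 0.51) = e^(−λt) = e^(−2.2 × 0.51) = e^(−1.122) ≈ 0.3256.

0.3256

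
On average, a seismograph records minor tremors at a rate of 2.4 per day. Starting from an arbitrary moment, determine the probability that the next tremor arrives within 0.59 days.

Inter-arrival times are exponential with rate λ = 2.4 per day.
P(T ≤ 0.59) = 1 − e^(−λt) = 1 − e^(−2.4 × 0.59) = 1 − e^(−1.416) ≈ 0.7573.

0.7573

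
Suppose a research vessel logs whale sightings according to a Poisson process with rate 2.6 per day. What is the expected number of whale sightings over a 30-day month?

78

E[N] = λt = 2.6 × 30 = 78 (a 30-day month = 30 days).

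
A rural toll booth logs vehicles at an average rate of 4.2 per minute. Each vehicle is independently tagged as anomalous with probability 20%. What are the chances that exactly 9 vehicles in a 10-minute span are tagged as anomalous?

Thinning: the vehicles that are tagged as anomalous themselves form a Poisson process with rate 0.2 × 4.2 = 0.84 per minute.
Over the interval, μ = 0.84 × 10 = 8.4 (a 10-minute span = 10 minutes).
P(N = 9) = e^(−8.4) · 8.4^9/9! ≈ 0.1290.

0.1290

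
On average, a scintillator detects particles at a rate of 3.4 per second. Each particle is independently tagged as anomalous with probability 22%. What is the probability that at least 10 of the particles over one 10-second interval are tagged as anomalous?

Thinning: the particles that are tagged as anomalous themselves form a Poisson process with rate 0.22 × 3.4 = 0.748 per second.
Over the interval, μ = 0.748 × 10 = 7.48 (a 10-second interval = 10 seconds).
P(N ≥ 10) = 1 − P(N ≤ 9) ≈ 0.2213.

0.2213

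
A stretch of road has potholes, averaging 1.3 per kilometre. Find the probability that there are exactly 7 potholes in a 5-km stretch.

0.1462

Over the interval, μ = 1.3 × 5 = 6.5 (a 5-km stretch = 5 kilometres).
P(N = 7) = e^(−μ) μ^7/7! = e^(−6.5) · 6.5^7/5040 ≈ 0.1462.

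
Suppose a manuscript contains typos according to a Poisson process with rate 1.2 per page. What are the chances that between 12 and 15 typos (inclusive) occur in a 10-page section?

Over the interval, μ = 1.2 × 10 = 12 (a 10-page section = 10 pages).
P(12 ≤ N ≤ 15) = Σ_{j=12}^{15} e^(−12) · 12^j/j! ≈ 0.3828.

0.3828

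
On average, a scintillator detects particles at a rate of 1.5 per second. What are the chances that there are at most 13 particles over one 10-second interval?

Over the interval, μ = 1.5 × 10 = 15 (a 10-second interval = 10 seconds).
P(N ≤ 13) = Σ_{j=0}^{13} e^(−μ) μ^j/j! ≈ 0.3632.

0.3632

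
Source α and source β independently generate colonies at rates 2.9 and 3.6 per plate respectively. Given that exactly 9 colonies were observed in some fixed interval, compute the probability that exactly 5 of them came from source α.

Given the total, each event is independently from source α with probability p = λ_α/(λ_α+λ_β) = 2.9/6.5 ≈ 0.4462.
So K ~ Binomial(9, 2.9/6.5): P(K = 5) = C(9,5) · (2.9/6.5)^5 · (3.6/6.5)^4 ≈ 0.2096.

0.2096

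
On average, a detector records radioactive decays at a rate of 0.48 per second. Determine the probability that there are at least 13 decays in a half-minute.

0.6797

Over the interval, μ = 0.48 × 30 = 14.4 (a half-minute = 30 seconds).
P(N ≥ 13) = 1 − P(N ≤ 12) = 1 − Σ_{j=0}^{12} e^(−μ) μ^j/j! ≈ 0.6797.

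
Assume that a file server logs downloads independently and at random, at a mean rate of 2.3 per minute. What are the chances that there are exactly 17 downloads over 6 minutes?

Over the interval, μ = 2.3 × 6 = 13.8 (6 minutes).
P(N = 17) = e^(−μ) μ^17/17! = e^(−13.8) · 13.8^17/355687428096000 ≈ 0.0682.

0.0682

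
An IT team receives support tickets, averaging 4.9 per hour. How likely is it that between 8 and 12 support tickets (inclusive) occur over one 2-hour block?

Over the interval, μ = 4.9 × 2 = 9.8 (a 2-hour block = 2 hours).
P(8 ≤ N ≤ 12) = Σ_{j=8}^{12} e^(−9.8) · 9.8^j/j! ≈ 0.5713.

0.5713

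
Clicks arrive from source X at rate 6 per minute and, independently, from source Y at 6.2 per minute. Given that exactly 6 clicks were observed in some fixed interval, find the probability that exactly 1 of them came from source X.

0.1000

Given the total, each event is independently from source X with probability p = λ_X/(λ_X+λ_Y) = 6/12.2 ≈ 0.4918.
So K ~ Binomial(6, 6/12.2): P(K = 1) = C(6,1) · (6/12.2)^1 · (6.2/12.2)^5 ≈ 0.1000.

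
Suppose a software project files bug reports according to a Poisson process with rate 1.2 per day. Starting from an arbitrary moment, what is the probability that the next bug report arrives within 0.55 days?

Inter-arrival times are exponential with rate λ = 1.2 per day.
P(T ≤ 0.55) = 1 − e^(−λt) = 1 − e^(−1.2 × 0.55) = 1 − e^(−0.66) ≈ 0.4831.

0.4831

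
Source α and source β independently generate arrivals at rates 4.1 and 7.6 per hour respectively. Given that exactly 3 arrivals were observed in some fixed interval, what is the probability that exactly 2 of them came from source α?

0.2393

Given the total, each event is independently from source α with probability p = λ_α/(λ_α+λ_β) = 4.1/11.7 ≈ 0.3504.
So K ~ Binomial(3, 4.1/11.7): P(K = 2) = C(3,2) · (4.1/11.7)^2 · (7.6/11.7)^1 ≈ 0.2393.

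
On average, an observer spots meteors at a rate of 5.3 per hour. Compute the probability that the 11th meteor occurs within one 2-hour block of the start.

0.4916

Over the interval, μ = 5.3 × 2 = 10.6 (a 2-hour block = 2 hours).
The 11th arrival falls in the interval iff at least 11 events occur there: P(S_11 ≤ t) = P(N ≥ 11) = 1 − P(N ≤ 10) ≈ 0.4916.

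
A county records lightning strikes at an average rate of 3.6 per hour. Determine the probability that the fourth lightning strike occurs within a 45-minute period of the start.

Over the interval, μ = 3.6 × 0.75 = 2.7 (a 45-minute period = 0.75 hours).
The fourth arrival falls in the interval iff at least 4 events occur there: P(S_4 ≤ t) = P(N ≥ 4) = 1 − P(N ≤ 3) ≈ 0.2859.

0.2859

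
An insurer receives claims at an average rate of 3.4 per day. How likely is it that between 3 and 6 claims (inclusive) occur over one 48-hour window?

Over the interval, μ = 3.4 × 2 = 6.8 (a 48-hour window = 2 days).
P(3 ≤ N ≤ 6) = Σ_{j=3}^{6} e^(−6.8) · 6.8^j/j! ≈ 0.4455.

0.4455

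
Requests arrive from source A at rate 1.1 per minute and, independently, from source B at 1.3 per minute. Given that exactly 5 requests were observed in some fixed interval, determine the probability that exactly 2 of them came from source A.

0.3339

Given the total, each event is independently from source A with probability p = λ_A/(λ_A+λ_B) = 1.1/2.4 ≈ 0.4583.
So K ~ Binomial(5, 1.1/2.4): P(K = 2) = C(5,2) · (1.1/2.4)^2 · (1.3/2.4)^3 ≈ 0.3339.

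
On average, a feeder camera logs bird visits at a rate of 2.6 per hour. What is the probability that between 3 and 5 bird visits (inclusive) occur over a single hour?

With mean μ = 2.6 per hour,
P(3 ≤ N ≤ 5) = Σ_{j=3}^{5} e^(−2.6) · 2.6^j/j! ≈ 0.4325.

0.4325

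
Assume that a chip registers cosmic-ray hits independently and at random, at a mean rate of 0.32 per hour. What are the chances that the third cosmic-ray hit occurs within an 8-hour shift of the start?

Over the interval, μ = 0.32 × 8 = 2.56 (an 8-hour shift = 8 hours).
The third arrival falls in the interval iff at least 3 events occur there: P(S_3 ≤ t) = P(N ≥ 3) = 1 − P(N ≤ 2) ≈ 0.4715.

0.4715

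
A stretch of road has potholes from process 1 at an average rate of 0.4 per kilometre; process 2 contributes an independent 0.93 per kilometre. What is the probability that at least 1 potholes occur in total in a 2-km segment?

Independent Poisson processes superpose: combined rate λ = 0.4 + 0.93 = 1.33 per kilometre.
Over the interval, μ = 1.33 × 2 = 2.66 (a 2-km segment = 2 kilometres).
P(N ≥ 1) = 1 − P(N ≤ 0) ≈ 0.9301.

0.9301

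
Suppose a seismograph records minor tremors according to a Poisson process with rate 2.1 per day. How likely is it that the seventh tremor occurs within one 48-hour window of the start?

Over the interval, μ = 2.1 × 2 = 4.2 (a 48-hour window = 2 days).
The seventh arrival falls in the interval iff at least 7 events occur there: P(S_7 ≤ t) = P(N ≥ 7) = 1 − P(N ≤ 6) ≈ 0.1325.

0.1325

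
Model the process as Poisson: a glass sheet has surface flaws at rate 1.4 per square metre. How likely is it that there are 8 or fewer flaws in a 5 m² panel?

0.7291

Over the interval, μ = 1.4 × 5 = 7 (a 5 m² panel = 5 square metres).
P(N ≤ 8) = Σ_{j=0}^{8} e^(−μ) μ^j/j! ≈ 0.7291.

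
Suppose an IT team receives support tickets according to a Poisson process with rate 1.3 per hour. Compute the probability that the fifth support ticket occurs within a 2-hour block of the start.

Over the interval, μ = 1.3 × 2 = 2.6 (a 2-hour block = 2 hours).
The fifth arrival falls in the interval iff at least 5 events occur there: P(S_5 ≤ t) = P(N ≥ 5) = 1 − P(N ≤ 4) ≈ 0.1226.

0.1226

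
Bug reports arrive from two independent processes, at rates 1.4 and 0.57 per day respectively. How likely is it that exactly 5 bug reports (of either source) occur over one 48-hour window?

0.1539

Independent Poisson processes superpose: combined rate λ = 1.4 + 0.57 = 1.97 per day.
Over the interval, μ = 1.97 × 2 = 3.94 (a 48-hour window = 2 days).
P(N = 5) = e^(−3.94) · 3.94^5/5! ≈ 0.1539.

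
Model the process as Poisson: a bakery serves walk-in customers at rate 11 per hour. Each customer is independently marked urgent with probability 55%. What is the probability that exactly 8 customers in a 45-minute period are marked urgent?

0.0477

Thinning: the customers that are marked urgent themselves form a Poisson process with rate 0.55 × 11 = 6.05 per hour.
Over the interval, μ = 6.05 × 0.75 = 4.5375 (a 45-minute period = 0.75 hours).
P(N = 8) = e^(−4.5375) · 4.5375^8/8! ≈ 0.0477.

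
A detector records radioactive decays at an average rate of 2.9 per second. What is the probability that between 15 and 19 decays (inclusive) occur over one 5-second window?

0.3836

Over the interval, μ = 2.9 × 5 = 14.5 (a 5-second window = 5 seconds).
P(15 ≤ N ≤ 19) = Σ_{j=15}^{19} e^(−14.5) · 14.5^j/j! ≈ 0.3836.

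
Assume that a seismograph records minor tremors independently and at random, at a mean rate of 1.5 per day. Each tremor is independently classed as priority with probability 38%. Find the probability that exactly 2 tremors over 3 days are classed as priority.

0.2644

Thinning: the tremors that are classed as priority themselves form a Poisson process with rate 0.38 × 1.5 = 0.57 per day.
Over the interval, μ = 0.57 × 3 = 1.71 (3 days).
P(N = 2) = e^(−1.71) · 1.71^2/2! ≈ 0.2644.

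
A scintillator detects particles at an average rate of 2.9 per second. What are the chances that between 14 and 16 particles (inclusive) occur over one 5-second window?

0.2987

Over the interval, μ = 2.9 × 5 = 14.5 (a 5-second window = 5 seconds).
P(14 ≤ N ≤ 16) = Σ_{j=14}^{16} e^(−14.5) · 14.5^j/j! ≈ 0.2987.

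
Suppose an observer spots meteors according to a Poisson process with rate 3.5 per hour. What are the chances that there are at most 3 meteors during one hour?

With mean μ = 3.5 per hour,
P(N ≤ 3) = Σ_{j=0}^{3} e^(−μ) μ^j/j! ≈ 0.5366.

0.5366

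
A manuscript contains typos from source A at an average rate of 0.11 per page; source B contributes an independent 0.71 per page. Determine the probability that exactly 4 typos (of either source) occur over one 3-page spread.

Independent Poisson processes superpose: combined rate λ = 0.11 + 0.71 = 0.82 per page.
Over the interval, μ = 0.82 × 3 = 2.46 (a 3-page spread = 3 pages).
P(N = 4) = e^(−2.46) · 2.46^4/4! ≈ 0.1304.

0.1304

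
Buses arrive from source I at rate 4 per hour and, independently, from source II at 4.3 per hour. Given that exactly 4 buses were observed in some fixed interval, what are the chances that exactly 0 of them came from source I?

Given the total, each event is independently from source I with probability p = λ_I/(λ_I+λ_II) = 4/8.3 ≈ 0.4819.
So K ~ Binomial(4, 4/8.3): P(K = 0) = C(4,0) · (4/8.3)^0 · (4.3/8.3)^4 ≈ 0.0720.

0.0720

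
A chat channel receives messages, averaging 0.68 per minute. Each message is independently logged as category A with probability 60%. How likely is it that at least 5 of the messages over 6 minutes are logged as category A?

Thinning: the messages that are logged as category A themselves form a Poisson process with rate 0.6 × 0.68 = 0.408 per minute.
Over the interval, μ = 0.408 × 6 = 2.448 (6 minutes).
P(N ≥ 5) = 1 − P(N ≤ 4) ≈ 0.1020.

0.1020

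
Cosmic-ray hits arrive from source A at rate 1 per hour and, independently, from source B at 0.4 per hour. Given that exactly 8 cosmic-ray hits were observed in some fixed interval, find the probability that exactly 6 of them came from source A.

Given the total, each event is independently from source A with probability p = λ_A/(λ_A+λ_B) = 1/1.4 ≈ 0.7143.
So K ~ Binomial(8, 1/1.4): P(K = 6) = C(8,6) · (1/1.4)^6 · (0.4/1.4)^2 ≈ 0.3036.

0.3036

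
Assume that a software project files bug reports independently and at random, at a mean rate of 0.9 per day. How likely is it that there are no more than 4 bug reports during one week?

Over the interval, μ = 0.9 × 7 = 6.3 (a week = 7 days).
P(N ≤ 4) = Σ_{j=0}^{4} e^(−μ) μ^j/j! ≈ 0.2469.

0.2469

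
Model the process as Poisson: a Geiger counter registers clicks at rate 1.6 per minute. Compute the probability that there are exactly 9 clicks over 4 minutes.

0.0825

Over the interval, μ = 1.6 × 4 = 6.4 (4 minutes).
P(N = 9) = e^(−μ) μ^9/9! = e^(−6.4) · 6.4^9/362880 ≈ 0.0825.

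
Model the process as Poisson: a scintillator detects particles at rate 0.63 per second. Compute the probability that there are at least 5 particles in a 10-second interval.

Over the interval, μ = 0.63 × 10 = 6.3 (a 10-second interval = 10 seconds).
P(N ≥ 5) = 1 − P(N ≤ 4) = 1 − Σ_{j=0}^{4} e^(−μ) μ^j/j! ≈ 0.7531.

0.7531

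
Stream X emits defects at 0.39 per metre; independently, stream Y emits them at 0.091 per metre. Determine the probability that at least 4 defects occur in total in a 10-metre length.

Independent Poisson processes superpose: combined rate λ = 0.39 + 0.091 = 0.481 per metre.
Over the interval, μ = 0.481 × 10 = 4.81 (a 10-metre length = 10 metres).
P(N ≥ 4) = 1 − P(N ≤ 3) ≈ 0.7073.

0.7073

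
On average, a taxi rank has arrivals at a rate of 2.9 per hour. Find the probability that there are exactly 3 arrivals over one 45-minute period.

0.1948

Over the interval, μ = 2.9 × 0.75 = 2.175 (a 45-minute period = 0.75 hours).
P(N = 3) = e^(−μ) μ^3/3! = e^(−2.175) · 2.175^3/6 ≈ 0.1948.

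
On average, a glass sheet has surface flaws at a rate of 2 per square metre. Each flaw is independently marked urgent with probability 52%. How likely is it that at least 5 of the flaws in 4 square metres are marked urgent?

0.4024

Thinning: the flaws that are marked urgent themselves form a Poisson process with rate 0.52 × 2 = 1.04 per square metre.
Over the interval, μ = 1.04 × 4 = 4.16 (4 square metres).
P(N ≥ 5) = 1 − P(N ≤ 4) ≈ 0.4024.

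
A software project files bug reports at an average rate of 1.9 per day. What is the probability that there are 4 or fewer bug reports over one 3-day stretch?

0.3272

Over the interval, μ = 1.9 × 3 = 5.7 (a 3-day stretch = 3 days).
P(N ≤ 4) = Σ_{j=0}^{4} e^(−μ) μ^j/j! ≈ 0.3272.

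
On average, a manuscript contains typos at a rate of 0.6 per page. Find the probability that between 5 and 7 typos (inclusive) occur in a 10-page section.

Over the interval, μ = 0.6 × 10 = 6 (a 10-page section = 10 pages).
P(5 ≤ N ≤ 7) = Σ_{j=5}^{7} e^(−6) · 6^j/j! ≈ 0.4589.

0.4589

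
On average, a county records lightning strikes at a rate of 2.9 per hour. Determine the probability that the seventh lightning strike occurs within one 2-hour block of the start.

Over the interval, μ = 2.9 × 2 = 5.8 (a 2-hour block = 2 hours).
The seventh arrival falls in the interval iff at least 7 events occur there: P(S_7 ≤ t) = P(N ≥ 7) = 1 − P(N ≤ 6) ≈ 0.3616.

0.3616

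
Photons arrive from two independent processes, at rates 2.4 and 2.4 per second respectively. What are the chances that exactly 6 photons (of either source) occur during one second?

0.1398

Independent Poisson processes superpose: combined rate λ = 2.4 + 2.4 = 4.8 per second.
So μ = 4.8.
P(N = 6) = e^(−4.8) · 4.8^6/6! ≈ 0.1398.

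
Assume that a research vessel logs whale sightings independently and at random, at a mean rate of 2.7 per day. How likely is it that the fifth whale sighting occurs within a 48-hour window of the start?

0.6267

Over the interval, μ = 2.7 × 2 = 5.4 (a 48-hour window = 2 days).
The fifth arrival falls in the interval iff at least 5 events occur there: P(S_5 ≤ t) = P(N ≥ 5) = 1 − P(N ≤ 4) ≈ 0.6267.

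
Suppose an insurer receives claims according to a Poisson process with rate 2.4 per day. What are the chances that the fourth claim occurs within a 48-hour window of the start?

0.7058

Over the interval, μ = 2.4 × 2 = 4.8 (a 48-hour window = 2 days).
The fourth arrival falls in the interval iff at least 4 events occur there: P(S_4 ≤ t) = P(N ≥ 4) = 1 − P(N ≤ 3) ≈ 0.7058.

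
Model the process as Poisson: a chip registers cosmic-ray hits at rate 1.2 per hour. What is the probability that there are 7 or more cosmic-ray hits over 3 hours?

Over the interval, μ = 1.2 × 3 = 3.6 (3 hours).
P(N ≥ 7) = 1 − P(N ≤ 6) = 1 − Σ_{j=0}^{6} e^(−μ) μ^j/j! ≈ 0.0733.

0.0733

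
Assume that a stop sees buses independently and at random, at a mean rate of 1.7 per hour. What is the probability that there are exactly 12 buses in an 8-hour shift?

0.1037

Over the interval, μ = 1.7 × 8 = 13.6 (an 8-hour shift = 8 hours).
P(N = 12) = e^(−μ) μ^12/12! = e^(−13.6) · 13.6^12/479001600 ≈ 0.1037.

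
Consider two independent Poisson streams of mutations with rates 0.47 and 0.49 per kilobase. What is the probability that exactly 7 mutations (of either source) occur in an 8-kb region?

0.1444

Independent Poisson processes superpose: combined rate λ = 0.47 + 0.49 = 0.96 per kilobase.
Over the interval, μ = 0.96 × 8 = 7.68 (an 8-kb region = 8 kilobases).
P(N = 7) = e^(−7.68) · 7.68^7/7! ≈ 0.1444.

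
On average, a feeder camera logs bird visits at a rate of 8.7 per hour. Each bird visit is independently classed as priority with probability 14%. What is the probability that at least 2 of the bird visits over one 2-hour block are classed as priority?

Thinning: the bird visits that are classed as priority themselves form a Poisson process with rate 0.14 × 8.7 = 1.218 per hour.
Over the interval, μ = 1.218 × 2 = 2.436 (a 2-hour block = 2 hours).
P(N ≥ 2) = 1 − P(N ≤ 1) ≈ 0.6993.

0.6993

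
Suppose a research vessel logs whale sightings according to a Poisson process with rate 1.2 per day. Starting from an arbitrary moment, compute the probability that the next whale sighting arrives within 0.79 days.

Inter-arrival times are exponential with rate λ = 1.2 per day.
P(T ≤ 0.79) = 1 − e^(−λt) = 1 − e^(−1.2 × 0.79) = 1 − e^(−0.948) ≈ 0.6125.

0.6125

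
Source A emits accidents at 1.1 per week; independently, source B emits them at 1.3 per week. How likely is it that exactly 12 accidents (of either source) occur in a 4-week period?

Independent Poisson processes superpose: combined rate λ = 1.1 + 1.3 = 2.4 per week.
Over the interval, μ = 2.4 × 4 = 9.6 (a 4-week period = 4 weeks).
P(N = 12) = e^(−9.6) · 9.6^12/12! ≈ 0.0866.

0.0866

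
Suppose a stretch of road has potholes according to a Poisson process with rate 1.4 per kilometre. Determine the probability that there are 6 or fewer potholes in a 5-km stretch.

Over the interval, μ = 1.4 × 5 = 7 (a 5-km stretch = 5 kilometres).
P(N ≤ 6) = Σ_{j=0}^{6} e^(−μ) μ^j/j! ≈ 0.4497.

0.4497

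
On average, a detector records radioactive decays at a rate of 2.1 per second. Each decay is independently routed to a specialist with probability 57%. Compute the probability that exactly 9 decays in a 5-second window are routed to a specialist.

Thinning: the decays that are routed to a specialist themselves form a Poisson process with rate 0.57 × 2.1 = 1.197 per second.
Over the interval, μ = 1.197 × 5 = 5.985 (a 5-second window = 5 seconds).
P(N = 9) = e^(−5.985) · 5.985^9/9! ≈ 0.0683.

0.0683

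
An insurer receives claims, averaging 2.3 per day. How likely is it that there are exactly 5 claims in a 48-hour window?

Over the interval, μ = 2.3 × 2 = 4.6 (a 48-hour window = 2 days).
P(N = 5) = e^(−μ) μ^5/5! = e^(−4.6) · 4.6^5/120 ≈ 0.1725.

0.1725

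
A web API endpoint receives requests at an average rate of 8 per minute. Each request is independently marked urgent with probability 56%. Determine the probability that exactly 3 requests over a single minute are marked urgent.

0.1698

Thinning: the requests that are marked urgent themselves form a Poisson process with rate 0.56 × 8 = 4.48 per minute.
So μ = 4.48.
P(N = 3) = e^(−4.48) · 4.48^3/3! ≈ 0.1698.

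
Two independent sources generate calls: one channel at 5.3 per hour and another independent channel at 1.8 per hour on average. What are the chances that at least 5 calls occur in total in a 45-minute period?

0.6146

Independent Poisson processes superpose: combined rate λ = 5.3 + 1.8 = 7.1 per hour.
Over the interval, μ = 7.1 × 0.75 = 5.325 (a 45-minute period = 0.75 hours).
P(N ≥ 5) = 1 − P(N ≤ 4) ≈ 0.6146.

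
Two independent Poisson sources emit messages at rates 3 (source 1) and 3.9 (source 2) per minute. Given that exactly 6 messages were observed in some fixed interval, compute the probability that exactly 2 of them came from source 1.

Given the total, each event is independently from source 1 with probability p = λ_1/(λ_1+λ_2) = 3/6.9 ≈ 0.4348.
So K ~ Binomial(6, 3/6.9): P(K = 2) = C(6,2) · (3/6.9)^2 · (3.9/6.9)^4 ≈ 0.2894.

0.2894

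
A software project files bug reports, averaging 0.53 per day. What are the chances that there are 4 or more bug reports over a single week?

0.5079

Over the interval, μ = 0.53 × 7 = 3.71 (a week = 7 days).
P(N ≥ 4) = 1 − P(N ≤ 3) = 1 − Σ_{j=0}^{3} e^(−μ) μ^j/j! ≈ 0.5079.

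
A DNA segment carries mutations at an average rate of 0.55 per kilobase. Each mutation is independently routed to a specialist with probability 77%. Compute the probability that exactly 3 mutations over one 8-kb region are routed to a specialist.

0.2189

Thinning: the mutations that are routed to a specialist themselves form a Poisson process with rate 0.77 × 0.55 = 0.4235 per kilobase.
Over the interval, μ = 0.4235 × 8 = 3.388 (an 8-kb region = 8 kilobases).
P(N = 3) = e^(−3.388) · 3.388^3/3! ≈ 0.2189.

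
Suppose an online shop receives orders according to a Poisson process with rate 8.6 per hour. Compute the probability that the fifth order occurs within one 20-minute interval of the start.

Over the interval, μ = 8.6 × 1/3 ≈ 2.86667 (a 20-minute interval = 1/3 hours).
The fifth arrival falls in the interval iff at least 5 events occur there: P(S_5 ≤ t) = P(N ≥ 5) = 1 − P(N ≤ 4) ≈ 0.1629.

0.1629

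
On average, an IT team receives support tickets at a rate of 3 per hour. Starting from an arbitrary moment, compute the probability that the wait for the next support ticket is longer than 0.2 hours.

0.5488

The wait for the next event is exponential with rate λ = 3 per hour.
P(T > 0.2) = e^(−λt) = e^(−3 × 0.2) = e^(−0.6) ≈ 0.5488.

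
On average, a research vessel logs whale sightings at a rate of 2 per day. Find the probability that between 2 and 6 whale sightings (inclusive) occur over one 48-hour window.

0.7977

Over the interval, μ = 2 × 2 = 4 (a 48-hour window = 2 days).
P(2 ≤ N ≤ 6) = Σ_{j=2}^{6} e^(−4) · 4^j/j! ≈ 0.7977.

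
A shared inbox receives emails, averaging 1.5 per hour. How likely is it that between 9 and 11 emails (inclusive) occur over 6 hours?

0.3474

Over the interval, μ = 1.5 × 6 = 9 (6 hours).
P(9 ≤ N ≤ 11) = Σ_{j=9}^{11} e^(−9) · 9^j/j! ≈ 0.3474.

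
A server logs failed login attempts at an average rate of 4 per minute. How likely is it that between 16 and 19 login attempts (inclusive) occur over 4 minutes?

Over the interval, μ = 4 × 4 = 16 (4 minutes).
P(16 ≤ N ≤ 19) = Σ_{j=16}^{19} e^(−16) · 16^j/j! ≈ 0.3455.

0.3455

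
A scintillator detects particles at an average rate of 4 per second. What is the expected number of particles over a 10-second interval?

E[N] = λt = 4 × 10 = 40 (a 10-second interval = 10 seconds).

40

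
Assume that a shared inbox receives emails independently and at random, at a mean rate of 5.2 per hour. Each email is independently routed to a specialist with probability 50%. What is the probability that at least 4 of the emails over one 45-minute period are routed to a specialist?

Thinning: the emails that are routed to a specialist themselves form a Poisson process with rate 0.5 × 5.2 = 2.6 per hour.
Over the interval, μ = 2.6 × 0.75 = 1.95 (a 45-minute period = 0.75 hours).
P(N ≥ 4) = 1 − P(N ≤ 3) ≈ 0.1340.

0.1340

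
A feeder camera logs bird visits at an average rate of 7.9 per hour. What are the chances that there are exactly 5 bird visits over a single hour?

With mean μ = 7.9 per hour,
P(N = 5) = e^(−μ) μ^5/5! = e^(−7.9) · 7.9^5/120 ≈ 0.0951.

0.0951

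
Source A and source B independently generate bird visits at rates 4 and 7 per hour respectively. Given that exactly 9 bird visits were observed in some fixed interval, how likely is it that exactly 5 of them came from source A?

Given the total, each event is independently from source A with probability p = λ_A/(λ_A+λ_B) = 4/11 ≈ 0.3636.
So K ~ Binomial(9, 4/11): P(K = 5) = C(9,5) · (4/11)^5 · (7/11)^4 ≈ 0.1314.

0.1314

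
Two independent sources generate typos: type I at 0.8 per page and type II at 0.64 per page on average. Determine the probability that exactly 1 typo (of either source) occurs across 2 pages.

Independent Poisson processes superpose: combined rate λ = 0.8 + 0.64 = 1.44 per page.
Over the interval, μ = 1.44 × 2 = 2.88 (2 pages).
P(N = 1) = e^(−2.88) · 2.88^1/1! ≈ 0.1617.

0.1617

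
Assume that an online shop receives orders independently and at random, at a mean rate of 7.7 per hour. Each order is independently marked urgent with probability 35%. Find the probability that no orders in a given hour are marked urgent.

0.0675

Thinning: the orders that are marked urgent themselves form a Poisson process with rate 0.35 × 7.7 = 2.695 per hour.
So μ = 2.695.
P(N = 0) = e^(−2.695) · 2.695^0/0! ≈ 0.0675.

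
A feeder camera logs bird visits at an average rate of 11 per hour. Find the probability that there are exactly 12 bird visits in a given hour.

0.1094

With mean μ = 11 per hour,
P(N = 12) = e^(−μ) μ^12/12! = e^(−11) · 11^12/479001600 ≈ 0.1094.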